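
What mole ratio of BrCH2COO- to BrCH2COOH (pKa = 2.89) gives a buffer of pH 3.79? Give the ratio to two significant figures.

ratio = 7.9

pH = pKa + log(r) ⇒ log(r) = 3.79 − 2.89 = +0.90
r = [BrCH2COO-]/[BrCH2COOH] = 10^(+0.90) = 7.94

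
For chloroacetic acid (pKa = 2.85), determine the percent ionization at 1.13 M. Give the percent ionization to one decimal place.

ClCH2COOH ⇌ ClCH2COO- + H+; let x = [H+] at equilibrium.
Ka = 10^(−2.85) = 1.41 × 10^-3
x ≈ √(Ka·C₀) = √(1.41 × 10^-3 × 1.13) = 3.99 × 10^-2 M
Fraction ionized = 3.99 × 10^-2 / 1.13 = 0.0353 → 3.5%

3.5%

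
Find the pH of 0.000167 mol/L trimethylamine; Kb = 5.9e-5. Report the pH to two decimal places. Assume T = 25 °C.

(CH3)3N + H2O ⇌ (CH3)3NH+ + OH-
Kb = x²/(0.000167 − x) = 5.9 × 10^-5
The 5% rule fails; solving x² + Kb·x − Kb·C₀ = 0 exactly:
x = (−Kb + √(Kb² + 4·Kb·C₀))/2 = 7.41 × 10^-5 M
pOH = −log(7.41 × 10^-5) = 4.13; pH = 14.00 − 4.13 = 9.87

pH = 9.87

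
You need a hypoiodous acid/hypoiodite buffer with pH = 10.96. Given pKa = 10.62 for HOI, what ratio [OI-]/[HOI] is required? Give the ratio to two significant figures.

ratio = 2.2

pH = pKa + log(r) ⇒ log(r) = 10.96 − 10.62 = +0.34
r = [OI-]/[HOI] = 10^(+0.34) = 2.19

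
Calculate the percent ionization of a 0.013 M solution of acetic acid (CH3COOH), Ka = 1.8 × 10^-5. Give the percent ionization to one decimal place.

CH3COOH ⇌ CH3COO- + H+; let x = [H+] at equilibrium.
x ≈ √(Ka·C₀) = √(1.8 × 10^-5 × 0.013) = 4.84 × 10^-4 M
Fraction ionized = 4.84 × 10^-4 / 0.013 = 0.0372 → 3.7%

3.7%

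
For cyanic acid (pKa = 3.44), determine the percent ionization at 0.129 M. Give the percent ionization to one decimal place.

HOCN ⇌ OCN- + H+; let x = [H+] at equilibrium.
Ka = 10^(−3.44) = 3.63 × 10^-4
Solve x² + 0.000363x − 4.68e-05 = 0 → x = 6.66 × 10^-3 M
Fraction ionized = 6.66 × 10^-3 / 0.129 = 0.0516 → 5.2%

5.2%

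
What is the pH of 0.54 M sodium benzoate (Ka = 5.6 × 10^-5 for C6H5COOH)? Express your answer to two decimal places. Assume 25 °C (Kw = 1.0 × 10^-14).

C6H5COO- is the conjugate base of the weak acid C6H5COOH.
Kb = Kw/Ka = 1.0×10^-14 / 5.6 × 10^-5 = 1.79 × 10^-10
Kb = [OH-]²/(0.54 − [OH-]) = 1.79 × 10^-10
Since Kb ≪ C₀, [OH-] ≈ √(Kb·C₀) = 9.83 × 10^-6 M.
pOH = −log(9.83 × 10^-6) = 5.01; pH = 14.00 − 5.01 = 8.99

pH = 8.99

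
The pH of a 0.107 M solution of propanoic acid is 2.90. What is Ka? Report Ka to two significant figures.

[H+] = 10^(-2.90) = 1.26 × 10^-3 M
At equilibrium [HA] = 0.107 − 1.26 × 10^-3 = 1.06 × 10^-1 M
Ka = [H+][A-]/[HA] = (1.26 × 10^-3)² / 1.06 × 10^-1 = 1.5 × 10^-5

Ka = 1.5 × 10^-5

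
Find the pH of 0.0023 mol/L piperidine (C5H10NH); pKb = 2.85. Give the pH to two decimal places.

pH = 11.09

C5H10NH + H2O ⇌ C5H10NH2+ + OH-
Kb = 10^(−2.85) = 1.41 × 10^-3
Kb = [OH-]²/(0.0023 − [OH-]) = 1.41 × 10^-3
The 5% rule fails; solving [OH-]² + Kb·[OH-] − Kb·C₀ = 0 exactly:
[OH-] = (−Kb + √(Kb² + 4·Kb·C₀))/2 = 1.23 × 10^-3 M
pOH = 2.91, so pH = 14.00 − pOH = 11.09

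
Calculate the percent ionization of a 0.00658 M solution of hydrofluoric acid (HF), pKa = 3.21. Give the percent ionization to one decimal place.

26.3%

HF ⇌ F- + H+; let x = [H+] at equilibrium.
Ka = 10^(−3.21) = 6.17 × 10^-4
Solve x² + 0.000617x − 4.06e-06 = 0 → x = 1.73 × 10^-3 M
% ionization = x/C₀ × 100% = 1.73 × 10^-3/0.00658 × 100% = 26.3%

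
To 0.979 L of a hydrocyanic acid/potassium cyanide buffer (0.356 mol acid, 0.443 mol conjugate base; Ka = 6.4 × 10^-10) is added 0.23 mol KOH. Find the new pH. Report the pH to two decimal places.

OH- converts HCN to CN-: HCN → 0.126 mol, CN- → 0.673 mol.
pKa = −log(6.4 × 10^-10) = 9.194
pH = pKa + log([A⁻]/[HA]) = 9.194 + log(0.673/0.126) = 9.194 +0.728

pH = 9.92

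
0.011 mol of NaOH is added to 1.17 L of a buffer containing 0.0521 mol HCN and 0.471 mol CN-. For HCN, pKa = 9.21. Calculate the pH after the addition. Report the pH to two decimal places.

pH = 10.28

After neutralization: n(HCN) = 0.0411 mol, n(CN-) = 0.482 mol.
Henderson–Hasselbalch with mole ratio 0.482/0.0411: pH = 9.21 + (+1.069)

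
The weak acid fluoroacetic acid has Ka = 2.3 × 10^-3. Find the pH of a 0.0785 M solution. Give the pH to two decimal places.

pH = 1.91

FCH2COOH ⇌ FCH2COO- + H+
Let x = [H+] at equilibrium. Ka = x²/(0.0785 − x).
The 5% rule fails; solving x² + Ka·x − Ka·C₀ = 0 exactly:
x = (−Ka + √(Ka² + 4·Ka·C₀))/2 = 1.23 × 10^-2 M
pH = −log[H+] = −log(1.23 × 10^-2) = 1.91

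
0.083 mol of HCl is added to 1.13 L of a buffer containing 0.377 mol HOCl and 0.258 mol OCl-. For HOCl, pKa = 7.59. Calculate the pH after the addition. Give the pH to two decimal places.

pH = 7.17

Added H+ converts OCl- to HOCl: HOCl → 0.46 mol, OCl- → 0.175 mol.
pH = pKa + log(n_OCl-/n_HOCl) = 7.59 + log(0.175/0.46) = 7.59 + (-0.420)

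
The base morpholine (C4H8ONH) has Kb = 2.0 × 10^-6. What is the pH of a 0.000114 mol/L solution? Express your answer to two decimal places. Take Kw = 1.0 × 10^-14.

C4H8ONH + H2O ⇌ C4H8ONH2+ + OH-
From the ICE table, Kb = [OH-]²/(0.000114 − [OH-]) = 2.0 × 10^-6.
Here C₀/Kb ≈ 57, so the small-[OH-] approximation fails. Use the quadratic:
[OH-] = (−Kb + √(Kb² + 4·Kb·C₀))/2 = 1.41 × 10^-5 M
pOH = 4.85, so pH = 14.00 − pOH = 9.15

pH = 9.15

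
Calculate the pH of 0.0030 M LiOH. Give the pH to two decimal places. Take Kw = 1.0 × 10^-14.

pH = 11.48

LiOH is a strong base; [OH-] = 0.003 M.
pOH = -log(0.003) = 2.52
pH = 14.00 - 2.52 = 11.48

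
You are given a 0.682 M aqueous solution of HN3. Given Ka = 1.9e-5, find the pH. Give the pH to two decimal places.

HN3 ⇌ N3- + H+
Let x = [H+] at equilibrium. Ka = x²/(0.682 − x).
Assume x ≪ 0.682: x ≈ √(1.9 × 10^-5 × 0.682) = 3.60 × 10^-3 M
pH = −log[H+] = −log(3.60 × 10^-3) = 2.44

pH = 2.44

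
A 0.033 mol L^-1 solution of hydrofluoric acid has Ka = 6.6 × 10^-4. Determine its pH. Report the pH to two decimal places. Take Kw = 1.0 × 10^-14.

HF ⇌ F- + H+
Let x = [H+] at equilibrium. Ka = x²/(0.033 − x).
x is not negligible relative to C₀; solve x² + 0.00066·x − 2.18e-05 = 0.
x = (−Ka + √(Ka² + 4·Ka·C₀))/2 = 4.35 × 10^-3 M
pH = −log[H+] = −log(4.35 × 10^-3) = 2.36

pH = 2.36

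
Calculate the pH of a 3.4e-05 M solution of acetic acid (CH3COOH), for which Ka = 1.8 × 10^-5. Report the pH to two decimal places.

pH = 4.76

CH3COOH ⇌ CH3COO- + H+
From the ICE table, Ka = x²/(3.4e-05 − x) = 1.8 × 10^-5.
The 5% rule fails; solving x² + Ka·x − Ka·C₀ = 0 exactly:
x = [−1.8e-05 + √(1.8e-05² + 2.45e-09)]/2 = 1.73 × 10^-5 M
pH = −log[H+] = −log(1.73 × 10^-5) = 4.76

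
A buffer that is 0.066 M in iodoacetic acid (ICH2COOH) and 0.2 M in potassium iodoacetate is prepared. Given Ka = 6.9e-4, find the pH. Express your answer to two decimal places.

pH = 3.64

pKa = −log(6.9 × 10^-4) = 3.161
Henderson–Hasselbalch: pH = pKa + log([ICH2COO-]/[ICH2COOH]) = 3.161 + log(0.2/0.066)
pH = 3.161 + (+0.481) = 3.64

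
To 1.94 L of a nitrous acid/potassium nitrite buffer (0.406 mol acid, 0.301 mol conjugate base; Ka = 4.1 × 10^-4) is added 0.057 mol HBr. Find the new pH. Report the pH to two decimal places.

pH = 3.11

Added H+ converts NO2- to HNO2: HNO2 → 0.463 mol, NO2- → 0.244 mol.
pKa = −log(4.1 × 10^-4) = 3.387
pH = pKa + log([A⁻]/[HA]) = 3.387 + log(0.244/0.463) = 3.387 -0.278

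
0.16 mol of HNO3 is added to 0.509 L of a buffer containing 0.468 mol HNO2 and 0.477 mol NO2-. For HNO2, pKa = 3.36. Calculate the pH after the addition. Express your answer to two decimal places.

pH = 3.06

After neutralization: n(HNO2) = 0.628 mol, n(NO2-) = 0.317 mol.
Henderson–Hasselbalch with mole ratio 0.317/0.628: pH = 3.36 + (-0.297)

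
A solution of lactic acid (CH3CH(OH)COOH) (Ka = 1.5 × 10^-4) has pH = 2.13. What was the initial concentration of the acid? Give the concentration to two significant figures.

[H+] = 10^(-2.13) = 7.41 × 10^-3 M = x
Ka = x²/(C₀ − x) ⇒ C₀ = x + x²/Ka
C₀ = 7.41 × 10^-3 + (7.41 × 10^-3)²/(1.5 × 10^-4) = 3.73 × 10^-1 M

C₀ = 3.7 × 10^-1 M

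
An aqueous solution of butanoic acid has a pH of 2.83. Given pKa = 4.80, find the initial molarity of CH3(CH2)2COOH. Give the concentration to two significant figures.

C₀ = 1.4 × 10^-1 M

[H+] = 10^(-2.83) = 1.48 × 10^-3 M = x
Ka = 10^(−4.80) = 1.58 × 10^-5
Ka = x²/(C₀ − x) ⇒ C₀ = x + x²/Ka
C₀ = 1.48 × 10^-3 + (1.48 × 10^-3)²/(1.58 × 10^-5) = 1.40 × 10^-1 M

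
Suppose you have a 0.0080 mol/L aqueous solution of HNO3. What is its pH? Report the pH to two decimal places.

pH = 2.10

HNO3 is a strong acid and dissociates completely, so [H+] = 0.0080 M.
pH = -log(0.008) = 2.10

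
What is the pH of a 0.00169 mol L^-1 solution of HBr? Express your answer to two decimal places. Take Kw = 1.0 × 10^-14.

HBr is a strong acid and dissociates completely, so [H+] = 0.00169 M.
pH = -log(0.00169) = 2.77

pH = 2.77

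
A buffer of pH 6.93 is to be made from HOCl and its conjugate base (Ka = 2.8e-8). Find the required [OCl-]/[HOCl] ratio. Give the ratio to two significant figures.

pKa = -log(2.8 × 10^-8) = 7.553
pH = pKa + log(r) ⇒ log(r) = 6.93 − 7.553 = -0.623
r = [OCl-]/[HOCl] = 10^(-0.623) = 0.238

ratio = 0.24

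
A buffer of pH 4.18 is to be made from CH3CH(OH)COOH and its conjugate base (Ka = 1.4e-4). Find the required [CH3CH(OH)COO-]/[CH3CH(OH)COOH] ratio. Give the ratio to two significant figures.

ratio = 2.1

pKa = -log(1.4 × 10^-4) = 3.854
pH = pKa + log(r) ⇒ log(r) = 4.18 − 3.854 = +0.326
r = [CH3CH(OH)COO-]/[CH3CH(OH)COOH] = 10^(+0.326) = 2.12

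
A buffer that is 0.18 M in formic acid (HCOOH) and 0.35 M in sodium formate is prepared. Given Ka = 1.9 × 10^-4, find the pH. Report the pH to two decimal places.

pH = 4.01

pKa = −log(1.9 × 10^-4) = 3.721
Using pH = pKa + log([base]/[acid]) with [base]/[acid] = 0.35/0.18:
pH = 3.721 + (+0.289) = 4.01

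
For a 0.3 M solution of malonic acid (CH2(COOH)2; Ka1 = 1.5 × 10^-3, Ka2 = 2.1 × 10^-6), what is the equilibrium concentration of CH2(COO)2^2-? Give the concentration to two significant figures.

First ionization gives [H+] ≈ [CH2(COOH)COO-] = 2.05 × 10^-2 M.
Second step: Ka2 = [H+][CH2(COO)2^2-]/[CH2(COOH)COO-] ≈ [CH2(COO)2^2-] (since [H+] ≈ [CH2(COOH)COO-]).
So [CH2(COO)2^2-] ≈ Ka2.

2.1 × 10^-6 M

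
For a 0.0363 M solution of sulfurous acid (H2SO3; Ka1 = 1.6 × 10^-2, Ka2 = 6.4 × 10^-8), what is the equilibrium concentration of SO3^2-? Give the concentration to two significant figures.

First ionization gives [H+] ≈ [HSO3-] = 1.74 × 10^-2 M.
Second step: Ka2 = [H+][SO3^2-]/[HSO3-] ≈ [SO3^2-] (since [H+] ≈ [HSO3-]).
So [SO3^2-] ≈ Ka2.

6.4 × 10^-8 M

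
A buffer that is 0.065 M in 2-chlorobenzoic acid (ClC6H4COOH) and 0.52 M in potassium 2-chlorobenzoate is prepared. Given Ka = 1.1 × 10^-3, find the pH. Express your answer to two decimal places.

pH = 3.86

pKa = −log(1.1 × 10^-3) = 2.959
Henderson–Hasselbalch: pH = pKa + log([ClC6H4COO-]/[ClC6H4COOH]) = 2.959 + log(0.52/0.065)
pH = 2.959 + (+0.903) = 3.86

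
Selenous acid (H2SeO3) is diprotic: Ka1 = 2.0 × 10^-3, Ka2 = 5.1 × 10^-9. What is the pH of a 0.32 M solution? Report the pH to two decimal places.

pH = 1.61

Ka1 ≫ Ka2, so treat the first dissociation as the only significant source of H+.
Ka1 = x²/(0.32 − x) = 2.0 × 10^-3
Solving the quadratic: x = (−Ka1 + √(Ka1² + 4·Ka1·C₀))/2 = 2.43 × 10^-2 M
pH = −log(2.43 × 10^-2) = 1.61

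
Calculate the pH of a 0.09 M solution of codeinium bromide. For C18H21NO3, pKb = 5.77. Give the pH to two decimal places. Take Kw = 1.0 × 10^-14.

C18H22NO3+ is the conjugate acid of the weak base C18H21NO3.
Kb = 10^(−5.77) = 1.70 × 10^-6
Ka = Kw/Kb = 1.0×10^-14 / 1.70 × 10^-6 = 5.88 × 10^-9
From the ICE table, Ka = x²/(0.09 − x) = 5.88 × 10^-9.
Assume x ≪ 0.09: x ≈ √(5.88 × 10^-9 × 0.09) = 2.30 × 10^-5 M
Check: 0.026% ionized — well under 5%, approximation valid.
pH = −log[H+] = −log(2.30 × 10^-5) = 4.64

pH = 4.64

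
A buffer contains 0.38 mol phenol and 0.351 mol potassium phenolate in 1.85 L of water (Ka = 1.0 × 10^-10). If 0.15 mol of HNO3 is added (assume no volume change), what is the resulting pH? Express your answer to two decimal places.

pH = 9.58

After neutralization: n(C6H5OH) = 0.53 mol, n(C6H5O-) = 0.201 mol.
pKa = −log(1.0 × 10^-10) = 10.000
pH = pKa + log(n_C6H5O-/n_C6H5OH) = 10.000 + log(0.201/0.53) = 10.000 + (-0.421)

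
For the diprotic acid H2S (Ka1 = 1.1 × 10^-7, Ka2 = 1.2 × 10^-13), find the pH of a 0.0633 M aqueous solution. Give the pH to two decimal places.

pH = 4.08

Ka1 ≫ Ka2, so treat the first dissociation as the only significant source of H+.
Ka1 = x²/(0.0633 − x) = 1.1 × 10^-7
x ≈ √(1.1 × 10^-7 × 0.0633) = 8.34 × 10^-5 M
pH = −log(8.34 × 10^-5) = 4.08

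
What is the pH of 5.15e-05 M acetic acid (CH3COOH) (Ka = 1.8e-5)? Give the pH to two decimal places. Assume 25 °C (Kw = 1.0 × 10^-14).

pH = 4.64

CH3COOH ⇌ CH3COO- + H+
Ka = [H+]²/(5.15e-05 − [H+]) = 1.8 × 10^-5
The 5% rule fails; solving [H+]² + Ka·[H+] − Ka·C₀ = 0 exactly:
[H+] = (−Ka + √(Ka² + 4·Ka·C₀))/2 = 2.27 × 10^-5 M
pH = −log[H+] = −log(2.27 × 10^-5) = 4.64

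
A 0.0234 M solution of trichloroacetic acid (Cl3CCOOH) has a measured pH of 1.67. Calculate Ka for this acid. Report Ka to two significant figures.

Ka = 2.3 × 10^-1

[H+] = 10^(-1.67) = 2.14 × 10^-2 M
At equilibrium [HA] = 0.0234 − 2.14 × 10^-2 = 2.00 × 10^-3 M
Ka = [H+][A-]/[HA] = (2.14 × 10^-2)² / 2.00 × 10^-3 = 2.3 × 10^-1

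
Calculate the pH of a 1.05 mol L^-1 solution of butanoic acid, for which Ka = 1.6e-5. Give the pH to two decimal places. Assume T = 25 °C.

pH = 2.39

CH3(CH2)2COOH ⇌ CH3(CH2)2COO- + H+
From the ICE table, Ka = [H+]²/(1.05 − [H+]) = 1.6 × 10^-5.
Neglecting [H+] in the denominator: [H+] = √(1.6 × 10^-5 × 1.05) = 4.10 × 10^-3 M
Check: 0.39% ionized — well under 5%, approximation valid.
pH = −log(4.10 × 10^-3) = 2.39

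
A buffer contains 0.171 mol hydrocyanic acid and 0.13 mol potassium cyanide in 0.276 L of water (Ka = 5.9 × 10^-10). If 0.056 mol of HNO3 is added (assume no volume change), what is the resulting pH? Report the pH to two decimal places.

Added H+ converts CN- to HCN: HCN → 0.227 mol, CN- → 0.074 mol.
pKa = −log(5.9 × 10^-10) = 9.229
pH = pKa + log([A⁻]/[HA]) = 9.229 + log(0.074/0.227) = 9.229 -0.487

pH = 8.74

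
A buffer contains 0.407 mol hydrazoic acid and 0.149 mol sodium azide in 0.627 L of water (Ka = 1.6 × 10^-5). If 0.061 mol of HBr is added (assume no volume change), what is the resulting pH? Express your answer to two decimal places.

After neutralization: n(HN3) = 0.468 mol, n(N3-) = 0.088 mol.
pKa = −log(1.6 × 10^-5) = 4.796
Henderson–Hasselbalch with mole ratio 0.088/0.468: pH = 4.796 + (-0.726)

pH = 4.07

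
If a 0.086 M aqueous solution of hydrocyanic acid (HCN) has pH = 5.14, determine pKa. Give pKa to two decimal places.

pKa = 9.21

[H+] = 10^(-5.14) = 7.24 × 10^-6 M
At equilibrium [HA] = 0.086 − 7.24 × 10^-6 = 8.60 × 10^-2 M
Ka = [H+][A-]/[HA] = (7.24 × 10^-6)² / 8.60 × 10^-2 = 6.10 × 10^-10
pKa = -log(6.10 × 10^-10) = 9.21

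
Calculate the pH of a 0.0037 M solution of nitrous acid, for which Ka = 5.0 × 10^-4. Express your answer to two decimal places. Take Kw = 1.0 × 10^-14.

pH = 2.95

HNO2 ⇌ NO2- + H+
Ka = [H+]²/(0.0037 − [H+]) = 5.0 × 10^-4
The 5% rule fails; solving [H+]² + Ka·[H+] − Ka·C₀ = 0 exactly:
[H+] = [−0.0005 + √(0.0005² + 7.4e-06)]/2 = 1.13 × 10^-3 M
pH = −log[H+] = −log(1.13 × 10^-3) = 2.95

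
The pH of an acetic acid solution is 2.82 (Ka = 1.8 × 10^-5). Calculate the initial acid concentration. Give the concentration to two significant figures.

C₀ = 1.3 × 10^-1 M

[H+] = 10^(-2.82) = 1.51 × 10^-3 M = x
Ka = x²/(C₀ − x) ⇒ C₀ = x + x²/Ka
C₀ = 1.51 × 10^-3 + (1.51 × 10^-3)²/(1.8 × 10^-5) = 1.28 × 10^-1 M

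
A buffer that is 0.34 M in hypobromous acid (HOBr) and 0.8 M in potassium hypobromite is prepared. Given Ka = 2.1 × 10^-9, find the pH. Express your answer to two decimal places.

pH = 9.05

pKa = −log(2.1 × 10^-9) = 8.678
Henderson–Hasselbalch: pH = pKa + log([OBr-]/[HOBr]) = 8.678 + log(0.8/0.34)
pH = 8.678 + (+0.372) = 9.05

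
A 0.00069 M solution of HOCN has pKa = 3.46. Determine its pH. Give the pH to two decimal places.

HOCN ⇌ OCN- + H+
Ka = 10^(−3.46) = 3.47 × 10^-4
Ka = x²/(0.00069 − x) = 3.47 × 10^-4
Here C₀/Ka ≈ 1.99, so the small-x approximation fails. Use the quadratic:
x = (−Ka + √(Ka² + 4·Ka·C₀))/2 = 3.46 × 10^-4 M
pH = −log[H+] = −log(3.46 × 10^-4) = 3.46

pH = 3.46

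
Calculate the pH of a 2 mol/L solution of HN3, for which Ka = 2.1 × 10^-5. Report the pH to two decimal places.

pH = 2.19

HN3 ⇌ N3- + H+
From the ICE table, Ka = [H+]²/(2 − [H+]) = 2.1 × 10^-5.
Since Ka ≪ C₀, [H+] ≈ √(Ka·C₀) = 6.48 × 10^-3 M.
([H+]/C₀ = 0.32% < 5%, so the approximation holds.)
pH = −log[H+] = −log(6.48 × 10^-3) = 2.19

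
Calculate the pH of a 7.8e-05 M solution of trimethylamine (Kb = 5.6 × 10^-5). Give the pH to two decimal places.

(CH3)3N + H2O ⇌ (CH3)3NH+ + OH-
From the ICE table, Kb = [OH-]²/(7.8e-05 − [OH-]) = 5.6 × 10^-5.
Here C₀/Kb ≈ 1.39, so the small-[OH-] approximation fails. Use the quadratic:
[OH-] = (−Kb + √(Kb² + 4·Kb·C₀))/2 = 4.38 × 10^-5 M
pOH = 4.36, so pH = 14.00 − pOH = 9.64

pH = 9.64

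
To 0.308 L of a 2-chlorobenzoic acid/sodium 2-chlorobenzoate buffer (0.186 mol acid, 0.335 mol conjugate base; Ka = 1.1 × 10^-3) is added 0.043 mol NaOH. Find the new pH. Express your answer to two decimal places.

pH = 3.38

After neutralization: n(ClC6H4COOH) = 0.143 mol, n(ClC6H4COO-) = 0.378 mol.
pKa = −log(1.1 × 10^-3) = 2.959
pH = pKa + log(n_ClC6H4COO-/n_ClC6H4COOH) = 2.959 + log(0.378/0.143) = 2.959 + (+0.422)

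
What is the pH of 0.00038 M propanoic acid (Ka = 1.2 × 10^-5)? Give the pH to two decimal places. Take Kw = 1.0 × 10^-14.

CH3CH2COOH ⇌ CH3CH2COO- + H+
Let x = [H+] at equilibrium. Ka = x²/(0.00038 − x).
Here C₀/Ka ≈ 31.7, so the small-x approximation fails. Use the quadratic:
x = [−1.2e-05 + √(1.2e-05² + 1.82e-08)]/2 = 6.18 × 10^-5 M
pH = −log(6.18 × 10^-5) = 4.21

pH = 4.21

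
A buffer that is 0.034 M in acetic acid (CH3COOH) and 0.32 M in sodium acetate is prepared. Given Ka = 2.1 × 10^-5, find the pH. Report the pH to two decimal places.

pKa = −log(2.1 × 10^-5) = 4.678
pH = pKa + log([A⁻]/[HA]) = 4.678 + log(0.32/0.034)
pH = 4.678 + (+0.974) = 5.65

pH = 5.65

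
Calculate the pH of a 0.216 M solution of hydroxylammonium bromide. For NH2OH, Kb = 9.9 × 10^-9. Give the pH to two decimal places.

pH = 3.33

NH3OH+ is the conjugate acid of the weak base NH2OH.
Ka = Kw/Kb = 1.0×10^-14 / 9.9 × 10^-9 = 1.01 × 10^-6
Ka = x²/(0.216 − x) = 1.01 × 10^-6
Neglecting x in the denominator: x = √(1.01 × 10^-6 × 0.216) = 4.67 × 10^-4 M
pH = −log[H+] = −log(4.67 × 10^-4) = 3.33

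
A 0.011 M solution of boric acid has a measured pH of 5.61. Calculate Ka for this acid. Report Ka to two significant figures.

[H+] = 10^(-5.61) = 2.45 × 10^-6 M
At equilibrium [HA] = 0.011 − 2.45 × 10^-6 = 1.10 × 10^-2 M
Ka = [H+][A-]/[HA] = (2.45 × 10^-6)² / 1.10 × 10^-2 = 5.5 × 10^-10

Ka = 5.5 × 10^-10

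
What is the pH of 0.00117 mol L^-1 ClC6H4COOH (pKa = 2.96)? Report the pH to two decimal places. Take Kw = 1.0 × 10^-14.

pH = 3.15

ClC6H4COOH ⇌ ClC6H4COO- + H+
Ka = 10^(−2.96) = 1.10 × 10^-3
Ka = x²/(0.00117 − x) = 1.10 × 10^-3
Here C₀/Ka ≈ 1.06, so the small-x approximation fails. Use the quadratic:
x = [−0.0011 + √(0.0011² + 5.15e-06)]/2 = 7.11 × 10^-4 M
pH = −log[H+] = −log(7.11 × 10^-4) = 3.15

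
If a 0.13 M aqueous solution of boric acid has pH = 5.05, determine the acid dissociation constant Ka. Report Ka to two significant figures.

[H+] = 10^(-5.05) = 8.91 × 10^-6 M
At equilibrium [HA] = 0.13 − 8.91 × 10^-6 = 1.30 × 10^-1 M
Ka = [H+][A-]/[HA] = (8.91 × 10^-6)² / 1.30 × 10^-1 = 6.1 × 10^-10

Ka = 6.1 × 10^-10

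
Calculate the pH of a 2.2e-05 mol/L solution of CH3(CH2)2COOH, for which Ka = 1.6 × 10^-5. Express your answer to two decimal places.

CH3(CH2)2COOH ⇌ CH3(CH2)2COO- + H+
Ka = x²/(2.2e-05 − x) = 1.6 × 10^-5
The 5% rule fails; solving x² + Ka·x − Ka·C₀ = 0 exactly:
x = (−Ka + √(Ka² + 4·Ka·C₀))/2 = 1.24 × 10^-5 M
pH = −log[H+] = −log(1.24 × 10^-5) = 4.91

pH = 4.91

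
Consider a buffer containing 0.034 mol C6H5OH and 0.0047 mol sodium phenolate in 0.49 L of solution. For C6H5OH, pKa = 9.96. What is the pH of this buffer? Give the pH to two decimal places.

pH = 9.10

pH = pKa + log([A⁻]/[HA]) = 9.96 + log(0.0047/0.034)
pH = 9.96 + (-0.859) = 9.10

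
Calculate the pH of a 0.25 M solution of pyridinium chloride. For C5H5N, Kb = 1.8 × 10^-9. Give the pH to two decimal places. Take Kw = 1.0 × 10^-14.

pH = 2.93

C5H5NH+ is the conjugate acid of the weak base C5H5N.
Ka = Kw/Kb = 1.0×10^-14 / 1.8 × 10^-9 = 5.56 × 10^-6
Ka = [H+]²/(0.25 − [H+]) = 5.56 × 10^-6
Neglecting [H+] in the denominator: [H+] = √(5.56 × 10^-6 × 0.25) = 1.18 × 10^-3 M
([H+]/C₀ = 0.47% < 5%, so the approximation holds.)
pH = −log(1.18 × 10^-3) = 2.93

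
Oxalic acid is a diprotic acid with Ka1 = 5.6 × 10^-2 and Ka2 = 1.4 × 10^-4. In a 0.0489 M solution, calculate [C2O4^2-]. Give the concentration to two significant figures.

1.4 × 10^-4 M

First ionization gives [H+] ≈ [HC2O4-] = 3.13 × 10^-2 M.
Second step: Ka2 = [H+][C2O4^2-]/[HC2O4-] ≈ [C2O4^2-] (since [H+] ≈ [HC2O4-]).
So [C2O4^2-] ≈ Ka2.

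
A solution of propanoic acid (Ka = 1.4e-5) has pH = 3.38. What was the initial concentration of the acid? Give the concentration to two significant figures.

C₀ = 1.3 × 10^-2 M

[H+] = 10^(-3.38) = 4.17 × 10^-4 M = x
Ka = x²/(C₀ − x) ⇒ C₀ = x + x²/Ka
C₀ = 4.17 × 10^-4 + (4.17 × 10^-4)²/(1.4 × 10^-5) = 1.28 × 10^-2 M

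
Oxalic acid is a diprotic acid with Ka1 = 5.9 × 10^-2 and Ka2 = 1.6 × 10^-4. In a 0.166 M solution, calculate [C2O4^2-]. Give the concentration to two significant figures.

First ionization gives [H+] ≈ [HC2O4-] = 7.38 × 10^-2 M.
Second step: Ka2 = [H+][C2O4^2-]/[HC2O4-] ≈ [C2O4^2-] (since [H+] ≈ [HC2O4-]).
So [C2O4^2-] ≈ Ka2.

1.6 × 10^-4 M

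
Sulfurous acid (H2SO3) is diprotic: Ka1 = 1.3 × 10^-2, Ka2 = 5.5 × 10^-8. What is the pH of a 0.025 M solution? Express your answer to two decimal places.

pH = 1.90

Ka1 ≫ Ka2, so treat the first dissociation as the only significant source of H+.
Ka1 = x²/(0.025 − x) = 1.3 × 10^-2
Solving the quadratic: x = (−Ka1 + √(Ka1² + 4·Ka1·C₀))/2 = 1.27 × 10^-2 M
pH = −log(1.27 × 10^-2) = 1.90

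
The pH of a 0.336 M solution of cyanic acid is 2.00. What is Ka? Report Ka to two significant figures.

Ka = 3.1 × 10^-4

[H+] = 10^(-2.00) = 1.00 × 10^-2 M
At equilibrium [HA] = 0.336 − 1.00 × 10^-2 = 3.26 × 10^-1 M
Ka = [H+][A-]/[HA] = (1.00 × 10^-2)² / 3.26 × 10^-1 = 3.1 × 10^-4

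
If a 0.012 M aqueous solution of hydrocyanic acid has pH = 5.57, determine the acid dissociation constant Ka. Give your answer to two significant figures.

[H+] = 10^(-5.57) = 2.69 × 10^-6 M
At equilibrium [HA] = 0.012 − 2.69 × 10^-6 = 1.20 × 10^-2 M
Ka = [H+][A-]/[HA] = (2.69 × 10^-6)² / 1.20 × 10^-2 = 6.0 × 10^-10

Ka = 6.0 × 10^-10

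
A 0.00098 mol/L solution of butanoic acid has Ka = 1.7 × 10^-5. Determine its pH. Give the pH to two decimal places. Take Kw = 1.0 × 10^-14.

pH = 3.92

CH3(CH2)2COOH ⇌ CH3(CH2)2COO- + H+
Ka = x²/(0.00098 − x) = 1.7 × 10^-5
x is not negligible relative to C₀; solve x² + 1.7e-05·x − 1.67e-08 = 0.
x = [−1.7e-05 + √(1.7e-05² + 6.66e-08)]/2 = 1.21 × 10^-4 M
pH = −log[H+] = −log(1.21 × 10^-4) = 3.92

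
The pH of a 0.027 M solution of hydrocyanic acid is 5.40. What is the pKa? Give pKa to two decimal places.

[H+] = 10^(-5.40) = 3.98 × 10^-6 M
At equilibrium [HA] = 0.027 − 3.98 × 10^-6 = 2.70 × 10^-2 M
Ka = [H+][A-]/[HA] = (3.98 × 10^-6)² / 2.70 × 10^-2 = 5.87 × 10^-10
pKa = -log(5.87 × 10^-10) = 9.23

pKa = 9.23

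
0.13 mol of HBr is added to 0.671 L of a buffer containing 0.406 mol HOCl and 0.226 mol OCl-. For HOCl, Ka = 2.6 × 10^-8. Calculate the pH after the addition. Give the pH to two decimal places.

pH = 6.84

After neutralization: n(HOCl) = 0.536 mol, n(OCl-) = 0.096 mol.
pKa = −log(2.6 × 10^-8) = 7.585
pH = pKa + log([A⁻]/[HA]) = 7.585 + log(0.096/0.536) = 7.585 -0.747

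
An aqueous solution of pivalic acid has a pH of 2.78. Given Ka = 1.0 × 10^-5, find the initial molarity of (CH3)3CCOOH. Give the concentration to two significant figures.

C₀ = 2.8 × 10^-1 M

[H+] = 10^(-2.78) = 1.66 × 10^-3 M = x
Ka = x²/(C₀ − x) ⇒ C₀ = x + x²/Ka
C₀ = 1.66 × 10^-3 + (1.66 × 10^-3)²/(1.0 × 10^-5) = 2.77 × 10^-1 M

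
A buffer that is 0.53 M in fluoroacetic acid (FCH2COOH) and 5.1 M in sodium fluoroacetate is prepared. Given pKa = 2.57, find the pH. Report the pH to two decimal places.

pH = pKa + log([A⁻]/[HA]) = 2.57 + log(5.1/0.53)
pH = 2.57 + (+0.983) = 3.55

pH = 3.55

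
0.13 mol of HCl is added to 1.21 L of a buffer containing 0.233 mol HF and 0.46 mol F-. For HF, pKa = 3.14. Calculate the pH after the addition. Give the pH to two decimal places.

After neutralization: n(HF) = 0.363 mol, n(F-) = 0.33 mol.
pH = pKa + log(n_F-/n_HF) = 3.14 + log(0.33/0.363) = 3.14 + (-0.041)

pH = 3.10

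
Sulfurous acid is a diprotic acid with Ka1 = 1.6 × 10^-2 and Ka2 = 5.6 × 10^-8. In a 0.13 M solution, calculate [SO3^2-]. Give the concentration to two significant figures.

First ionization gives [H+] ≈ [HSO3-] = 3.83 × 10^-2 M.
Second step: Ka2 = [H+][SO3^2-]/[HSO3-] ≈ [SO3^2-] (since [H+] ≈ [HSO3-]).
So [SO3^2-] ≈ Ka2.

5.6 × 10^-8 M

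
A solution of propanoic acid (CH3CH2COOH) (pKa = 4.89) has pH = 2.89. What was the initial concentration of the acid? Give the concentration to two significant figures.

[H+] = 10^(-2.89) = 1.29 × 10^-3 M = x
Ka = 10^(−4.89) = 1.29 × 10^-5
Ka = x²/(C₀ − x) ⇒ C₀ = x + x²/Ka
C₀ = 1.29 × 10^-3 + (1.29 × 10^-3)²/(1.29 × 10^-5) = 1.30 × 10^-1 M

C₀ = 1.3 × 10^-1 M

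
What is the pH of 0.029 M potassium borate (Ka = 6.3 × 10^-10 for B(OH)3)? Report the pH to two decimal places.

B(OH)4- is the conjugate base of the weak acid B(OH)3.
Kb = Kw/Ka = 1.0×10^-14 / 6.3 × 10^-10 = 1.59 × 10^-5
Kb = x²/(0.029 − x) = 1.59 × 10^-5
Since Kb ≪ C₀, x ≈ √(Kb·C₀) = 6.79 × 10^-4 M.
(x/C₀ = 2.3% < 5%, so the approximation holds.)
pOH = 3.17, so pH = 14.00 − pOH = 10.83

pH = 10.83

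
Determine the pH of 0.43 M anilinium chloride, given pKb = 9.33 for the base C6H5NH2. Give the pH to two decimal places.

pH = 2.52

C6H5NH3+ is the conjugate acid of the weak base C6H5NH2.
Kb = 10^(−9.33) = 4.68 × 10^-10
Ka = Kw/Kb = 1.0×10^-14 / 4.68 × 10^-10 = 2.14 × 10^-5
From the ICE table, Ka = [H+]²/(0.43 − [H+]) = 2.14 × 10^-5.
Since Ka ≪ C₀, [H+] ≈ √(Ka·C₀) = 3.03 × 10^-3 M.
pH = −log(3.03 × 10^-3) = 2.52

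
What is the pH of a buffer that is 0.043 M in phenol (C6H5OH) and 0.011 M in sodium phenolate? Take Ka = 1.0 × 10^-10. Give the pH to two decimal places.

pKa = −log(1.0 × 10^-10) = 10.000
Henderson–Hasselbalch: pH = pKa + log([C6H5O-]/[C6H5OH]) = 10.000 + log(0.011/0.043)
pH = 10.000 + (-0.592) = 9.41

pH = 9.41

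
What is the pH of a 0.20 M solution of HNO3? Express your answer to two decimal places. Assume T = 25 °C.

pH = 0.70

HNO3 is a strong acid and dissociates completely, so [H+] = 0.20 M.
pH = -log(0.2) = 0.70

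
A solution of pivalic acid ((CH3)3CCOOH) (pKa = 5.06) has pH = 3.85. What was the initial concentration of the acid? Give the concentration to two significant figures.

[H+] = 10^(-3.85) = 1.41 × 10^-4 M = x
Ka = 10^(−5.06) = 8.71 × 10^-6
Ka = x²/(C₀ − x) ⇒ C₀ = x + x²/Ka
C₀ = 1.41 × 10^-4 + (1.41 × 10^-4)²/(8.71 × 10^-6) = 2.42 × 10^-3 M

C₀ = 2.4 × 10^-3 M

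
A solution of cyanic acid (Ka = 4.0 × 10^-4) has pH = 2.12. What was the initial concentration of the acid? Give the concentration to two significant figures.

[H+] = 10^(-2.12) = 7.59 × 10^-3 M = x
Ka = x²/(C₀ − x) ⇒ C₀ = x + x²/Ka
C₀ = 7.59 × 10^-3 + (7.59 × 10^-3)²/(4.0 × 10^-4) = 1.52 × 10^-1 M

C₀ = 1.5 × 10^-1 M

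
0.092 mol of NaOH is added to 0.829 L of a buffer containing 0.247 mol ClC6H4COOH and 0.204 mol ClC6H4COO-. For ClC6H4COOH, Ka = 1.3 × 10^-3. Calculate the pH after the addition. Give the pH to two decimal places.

After neutralization: n(ClC6H4COOH) = 0.155 mol, n(ClC6H4COO-) = 0.296 mol.
pKa = −log(1.3 × 10^-3) = 2.886
pH = pKa + log([A⁻]/[HA]) = 2.886 + log(0.296/0.155) = 2.886 +0.281

pH = 3.17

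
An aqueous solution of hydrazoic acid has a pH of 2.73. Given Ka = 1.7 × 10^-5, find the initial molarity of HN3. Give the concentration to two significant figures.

C₀ = 2.1 × 10^-1 M

[H+] = 10^(-2.73) = 1.86 × 10^-3 M = x
Ka = x²/(C₀ − x) ⇒ C₀ = x + x²/Ka
C₀ = 1.86 × 10^-3 + (1.86 × 10^-3)²/(1.7 × 10^-5) = 2.05 × 10^-1 M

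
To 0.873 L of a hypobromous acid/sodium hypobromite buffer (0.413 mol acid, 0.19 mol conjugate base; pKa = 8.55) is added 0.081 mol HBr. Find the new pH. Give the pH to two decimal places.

pH = 7.89

Added H+ converts OBr- to HOBr: HOBr → 0.494 mol, OBr- → 0.109 mol.
pH = pKa + log([A⁻]/[HA]) = 8.55 + log(0.109/0.494) = 8.55 -0.656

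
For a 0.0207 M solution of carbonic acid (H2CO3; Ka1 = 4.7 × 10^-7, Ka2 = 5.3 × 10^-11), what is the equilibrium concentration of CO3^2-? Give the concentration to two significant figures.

First ionization gives [H+] ≈ [HCO3-] = 9.86 × 10^-5 M.
Second step: Ka2 = [H+][CO3^2-]/[HCO3-] ≈ [CO3^2-] (since [H+] ≈ [HCO3-]).
So [CO3^2-] ≈ Ka2.

5.3 × 10^-11 M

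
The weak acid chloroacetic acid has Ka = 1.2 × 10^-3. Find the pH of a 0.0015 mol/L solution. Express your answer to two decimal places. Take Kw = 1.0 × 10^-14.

ClCH2COOH ⇌ ClCH2COO- + H+
From the ICE table, Ka = x²/(0.0015 − x) = 1.2 × 10^-3.
x is not negligible relative to C₀; solve x² + 0.0012·x − 1.8e-06 = 0.
x = [−0.0012 + √(0.0012² + 7.2e-06)]/2 = 8.70 × 10^-4 M
pH = −log(8.70 × 10^-4) = 3.06

pH = 3.06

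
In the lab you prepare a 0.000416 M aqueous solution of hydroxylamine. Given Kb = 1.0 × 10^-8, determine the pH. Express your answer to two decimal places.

pH = 8.31

NH2OH + H2O ⇌ NH3OH+ + OH-
Let x = [OH-] at equilibrium. Kb = x²/(0.000416 − x).
Since Kb ≪ C₀, x ≈ √(Kb·C₀) = 2.04 × 10^-6 M.
Check: 0.49% ionized — well under 5%, approximation valid.
pOH = −log(2.04 × 10^-6) = 5.69; pH = 14.00 − 5.69 = 8.31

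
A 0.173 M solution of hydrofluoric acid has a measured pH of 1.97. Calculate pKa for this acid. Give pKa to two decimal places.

pKa = 3.15

[H+] = 10^(-1.97) = 1.07 × 10^-2 M
At equilibrium [HA] = 0.173 − 1.07 × 10^-2 = 1.62 × 10^-1 M
Ka = [H+][A-]/[HA] = (1.07 × 10^-2)² / 1.62 × 10^-1 = 7.07 × 10^-4
pKa = -log(7.07 × 10^-4) = 3.15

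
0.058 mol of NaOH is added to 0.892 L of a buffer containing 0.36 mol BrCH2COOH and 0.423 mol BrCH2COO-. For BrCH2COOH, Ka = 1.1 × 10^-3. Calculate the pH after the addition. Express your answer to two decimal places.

pH = 3.16

After neutralization: n(BrCH2COOH) = 0.302 mol, n(BrCH2COO-) = 0.481 mol.
pKa = −log(1.1 × 10^-3) = 2.959
pH = pKa + log(n_BrCH2COO-/n_BrCH2COOH) = 2.959 + log(0.481/0.302) = 2.959 + (+0.202)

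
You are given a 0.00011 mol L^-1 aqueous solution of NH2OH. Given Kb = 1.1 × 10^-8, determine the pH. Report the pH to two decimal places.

pH = 8.04

NH2OH + H2O ⇌ NH3OH+ + OH-
Let x = [OH-] at equilibrium. Kb = x²/(0.00011 − x).
Neglecting x in the denominator: x = √(1.1 × 10^-8 × 0.00011) = 1.10 × 10^-6 M
Check: 1% ionized — well under 5%, approximation valid.
pOH = 5.96, so pH = 14.00 − pOH = 8.04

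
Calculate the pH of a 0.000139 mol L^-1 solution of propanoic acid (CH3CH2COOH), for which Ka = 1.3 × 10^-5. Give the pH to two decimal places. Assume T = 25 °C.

pH = 4.44

CH3CH2COOH ⇌ CH3CH2COO- + H+
Ka = [H+]²/(0.000139 − [H+]) = 1.3 × 10^-5
[H+] is not negligible relative to C₀; solve [H+]² + 1.3e-05·[H+] − 1.81e-09 = 0.
[H+] = (−Ka + √(Ka² + 4·Ka·C₀))/2 = 3.65 × 10^-5 M
pH = −log(3.65 × 10^-5) = 4.44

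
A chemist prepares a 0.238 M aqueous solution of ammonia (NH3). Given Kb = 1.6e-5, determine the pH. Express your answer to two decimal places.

NH3 + H2O ⇌ NH4+ + OH-
From the ICE table, Kb = [OH-]²/(0.238 − [OH-]) = 1.6 × 10^-5.
Since Kb ≪ C₀, [OH-] ≈ √(Kb·C₀) = 1.95 × 10^-3 M.
pOH = 2.71, so pH = 14.00 − pOH = 11.29

pH = 11.29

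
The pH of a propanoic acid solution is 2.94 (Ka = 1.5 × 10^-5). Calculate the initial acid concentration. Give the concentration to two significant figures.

[H+] = 10^(-2.94) = 1.15 × 10^-3 M = x
Ka = x²/(C₀ − x) ⇒ C₀ = x + x²/Ka
C₀ = 1.15 × 10^-3 + (1.15 × 10^-3)²/(1.5 × 10^-5) = 8.93 × 10^-2 M

C₀ = 8.9 × 10^-2 M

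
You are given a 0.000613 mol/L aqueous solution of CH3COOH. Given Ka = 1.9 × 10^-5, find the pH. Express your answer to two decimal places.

CH3COOH ⇌ CH3COO- + H+
From the ICE table, Ka = [H+]²/(0.000613 − [H+]) = 1.9 × 10^-5.
Here C₀/Ka ≈ 32.3, so the small-[H+] approximation fails. Use the quadratic:
[H+] = (−Ka + √(Ka² + 4·Ka·C₀))/2 = 9.88 × 10^-5 M
pH = −log(9.88 × 10^-5) = 4.01

pH = 4.01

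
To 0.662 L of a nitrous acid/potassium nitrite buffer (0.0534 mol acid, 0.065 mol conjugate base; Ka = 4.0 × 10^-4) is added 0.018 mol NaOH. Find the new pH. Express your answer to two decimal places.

pH = 3.77

OH- converts HNO2 to NO2-: HNO2 → 0.0354 mol, NO2- → 0.083 mol.
pKa = −log(4.0 × 10^-4) = 3.398
pH = pKa + log(n_NO2-/n_HNO2) = 3.398 + log(0.083/0.0354) = 3.398 + (+0.370)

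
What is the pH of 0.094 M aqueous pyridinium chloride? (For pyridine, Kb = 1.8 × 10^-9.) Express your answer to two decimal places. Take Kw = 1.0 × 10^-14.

C5H5NH+ is the conjugate acid of the weak base C5H5N.
Ka = Kw/Kb = 1.0×10^-14 / 1.8 × 10^-9 = 5.56 × 10^-6
From the ICE table, Ka = x²/(0.094 − x) = 5.56 × 10^-6.
Since Ka ≪ C₀, x ≈ √(Ka·C₀) = 7.23 × 10^-4 M.
pH = −log[H+] = −log(7.23 × 10^-4) = 3.14

pH = 3.14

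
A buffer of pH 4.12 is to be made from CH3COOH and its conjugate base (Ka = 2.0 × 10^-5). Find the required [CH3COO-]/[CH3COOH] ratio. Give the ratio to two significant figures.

ratio = 0.26

pKa = -log(2.0 × 10^-5) = 4.699
pH = pKa + log(r) ⇒ log(r) = 4.12 − 4.699 = -0.579
r = [CH3COO-]/[CH3COOH] = 10^(-0.579) = 0.264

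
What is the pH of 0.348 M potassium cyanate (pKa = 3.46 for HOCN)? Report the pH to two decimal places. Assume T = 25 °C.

OCN- is the conjugate base of the weak acid HOCN.
Ka = 10^(−3.46) = 3.47 × 10^-4
Kb = Kw/Ka = 1.0×10^-14 / 3.47 × 10^-4 = 2.88 × 10^-11
Let x = [OH-] at equilibrium. Kb = x²/(0.348 − x).
Neglecting x in the denominator: x = √(2.88 × 10^-11 × 0.348) = 3.17 × 10^-6 M
pOH = −log(3.17 × 10^-6) = 5.50; pH = 14.00 − 5.50 = 8.50

pH = 8.50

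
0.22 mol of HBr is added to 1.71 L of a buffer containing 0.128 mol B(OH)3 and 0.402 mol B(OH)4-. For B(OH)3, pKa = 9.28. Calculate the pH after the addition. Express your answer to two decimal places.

pH = 9.00

After neutralization: n(B(OH)3) = 0.348 mol, n(B(OH)4-) = 0.182 mol.
Henderson–Hasselbalch with mole ratio 0.182/0.348: pH = 9.28 + (-0.282)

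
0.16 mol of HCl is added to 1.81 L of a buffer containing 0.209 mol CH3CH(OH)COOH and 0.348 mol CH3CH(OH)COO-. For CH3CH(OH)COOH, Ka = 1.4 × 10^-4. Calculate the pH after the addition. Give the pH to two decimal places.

pH = 3.56

Added H+ converts CH3CH(OH)COO- to CH3CH(OH)COOH: CH3CH(OH)COOH → 0.369 mol, CH3CH(OH)COO- → 0.188 mol.
pKa = −log(1.4 × 10^-4) = 3.854
Henderson–Hasselbalch with mole ratio 0.188/0.369: pH = 3.854 + (-0.293)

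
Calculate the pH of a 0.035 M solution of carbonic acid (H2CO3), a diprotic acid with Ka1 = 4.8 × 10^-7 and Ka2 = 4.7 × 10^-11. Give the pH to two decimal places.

Ka1 ≫ Ka2, so treat the first dissociation as the only significant source of H+.
Ka1 = x²/(0.035 − x) = 4.8 × 10^-7
x ≈ √(4.8 × 10^-7 × 0.035) = 1.30 × 10^-4 M
pH = −log(1.30 × 10^-4) = 3.89

pH = 3.89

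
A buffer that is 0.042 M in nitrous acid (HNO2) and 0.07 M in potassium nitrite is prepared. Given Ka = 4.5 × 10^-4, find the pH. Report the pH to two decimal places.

pKa = −log(4.5 × 10^-4) = 3.347
Using pH = pKa + log([base]/[acid]) with [base]/[acid] = 0.07/0.042:
pH = 3.347 + (+0.222) = 3.57

pH = 3.57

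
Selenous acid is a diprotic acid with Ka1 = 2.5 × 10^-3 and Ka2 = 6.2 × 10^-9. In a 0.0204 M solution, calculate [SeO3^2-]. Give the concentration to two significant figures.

First ionization gives [H+] ≈ [HSeO3-] = 6.00 × 10^-3 M.
Second step: Ka2 = [H+][SeO3^2-]/[HSeO3-] ≈ [SeO3^2-] (since [H+] ≈ [HSeO3-]).
So [SeO3^2-] ≈ Ka2.

6.2 × 10^-9 M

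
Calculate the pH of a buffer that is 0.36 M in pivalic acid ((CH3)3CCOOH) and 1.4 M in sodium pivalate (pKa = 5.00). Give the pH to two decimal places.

pH = 5.59

Henderson–Hasselbalch: pH = pKa + log([(CH3)3CCOO-]/[(CH3)3CCOOH]) = 5.00 + log(1.4/0.36)
pH = 5.00 + (+0.590) = 5.59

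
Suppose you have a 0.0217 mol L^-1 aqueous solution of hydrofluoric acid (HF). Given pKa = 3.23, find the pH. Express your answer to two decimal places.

pH = 2.48

HF ⇌ F- + H+
Ka = 10^(−3.23) = 5.89 × 10^-4
Ka = [H+]²/(0.0217 − [H+]) = 5.89 × 10^-4
[H+] is not negligible relative to C₀; solve [H+]² + 0.000589·[H+] − 1.28e-05 = 0.
[H+] = [−0.000589 + √(0.000589² + 5.11e-05)]/2 = 3.29 × 10^-3 M
pH = −log[H+] = −log(3.29 × 10^-3) = 2.48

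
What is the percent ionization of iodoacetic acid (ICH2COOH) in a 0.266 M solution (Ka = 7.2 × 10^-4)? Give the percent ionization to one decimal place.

5.1%

ICH2COOH ⇌ ICH2COO- + H+; let x = [H+] at equilibrium.
Solve x² + 0.00072x − 0.000192 = 0 → x = 1.35 × 10^-2 M
Fraction ionized = 1.35 × 10^-2 / 0.266 = 0.0508 → 5.1%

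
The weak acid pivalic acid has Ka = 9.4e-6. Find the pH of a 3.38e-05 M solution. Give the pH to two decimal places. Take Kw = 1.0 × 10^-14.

(CH3)3CCOOH ⇌ (CH3)3CCOO- + H+
Let x = [H+] at equilibrium. Ka = x²/(3.38e-05 − x).
Here C₀/Ka ≈ 3.6, so the small-x approximation fails. Use the quadratic:
x = [−9.4e-06 + √(9.4e-06² + 1.27e-09)]/2 = 1.37 × 10^-5 M
pH = −log(1.37 × 10^-5) = 4.86

pH = 4.86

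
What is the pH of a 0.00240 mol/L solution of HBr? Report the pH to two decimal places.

pH = 2.62

HBr is a strong acid and dissociates completely, so [H+] = 0.00240 M.
pH = -log(0.0024) = 2.62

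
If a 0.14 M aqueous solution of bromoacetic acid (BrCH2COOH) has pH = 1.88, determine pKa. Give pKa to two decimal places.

[H+] = 10^(-1.88) = 1.32 × 10^-2 M
At equilibrium [HA] = 0.14 − 1.32 × 10^-2 = 1.27 × 10^-1 M
Ka = [H+][A-]/[HA] = (1.32 × 10^-2)² / 1.27 × 10^-1 = 1.37 × 10^-3
pKa = -log(1.37 × 10^-3) = 2.86

pKa = 2.86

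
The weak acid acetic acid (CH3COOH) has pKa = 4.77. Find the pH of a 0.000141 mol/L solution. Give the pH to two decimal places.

pH = 4.39

CH3COOH ⇌ CH3COO- + H+
Ka = 10^(−4.77) = 1.70 × 10^-5
Ka = [H+]²/(0.000141 − [H+]) = 1.70 × 10^-5
Here C₀/Ka ≈ 8.29, so the small-[H+] approximation fails. Use the quadratic:
[H+] = [−1.7e-05 + √(1.7e-05² + 9.59e-09)]/2 = 4.12 × 10^-5 M
pH = −log[H+] = −log(4.12 × 10^-5) = 4.39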